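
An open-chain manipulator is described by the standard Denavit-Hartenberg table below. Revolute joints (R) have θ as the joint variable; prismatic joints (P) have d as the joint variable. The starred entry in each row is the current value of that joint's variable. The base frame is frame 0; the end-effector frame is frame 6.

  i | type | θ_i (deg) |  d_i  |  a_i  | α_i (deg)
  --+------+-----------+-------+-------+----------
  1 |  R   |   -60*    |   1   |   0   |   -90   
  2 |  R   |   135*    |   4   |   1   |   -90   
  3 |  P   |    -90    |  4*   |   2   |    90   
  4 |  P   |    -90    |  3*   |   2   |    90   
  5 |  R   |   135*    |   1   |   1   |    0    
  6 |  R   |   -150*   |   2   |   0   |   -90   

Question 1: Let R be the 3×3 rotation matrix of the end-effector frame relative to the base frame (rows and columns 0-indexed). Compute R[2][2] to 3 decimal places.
End-effector z-axis (col 2 of R) = (0.4330,-0.7500,0.5000)
R[2][2] = 0.5000

0.500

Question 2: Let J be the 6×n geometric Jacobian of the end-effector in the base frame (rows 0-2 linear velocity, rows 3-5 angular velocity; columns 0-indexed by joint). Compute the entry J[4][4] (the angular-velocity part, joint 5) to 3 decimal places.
-0.500

axis z_4 = (-0.8660,-0.5000,0.0000); lever o_n−o_4 = (-2.5981,-1.5000,1.0000)
cross product → J_v[:, 4] = (-0.5000,0.8660,-0.0000)
J_ω[:, 4] = z_4
entry J[4][4] = -0.5000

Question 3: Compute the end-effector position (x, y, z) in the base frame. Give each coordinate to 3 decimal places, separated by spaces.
2.598 1.500 4.828

after link 1: o_1 = (0.0000, 0.0000, 1.0000)
after link 2: o_2 = (3.1105, 2.6124, 0.2929)
after link 3: o_3 = (3.4284, 6.0619, 3.1213)
after link 4: o_4 = (5.1962, 3.0000, 3.8284)
after link 5: o_5 = (4.3301, 2.5000, 4.8284)
after link 6: o_6 = (2.5981, 1.5000, 4.8284)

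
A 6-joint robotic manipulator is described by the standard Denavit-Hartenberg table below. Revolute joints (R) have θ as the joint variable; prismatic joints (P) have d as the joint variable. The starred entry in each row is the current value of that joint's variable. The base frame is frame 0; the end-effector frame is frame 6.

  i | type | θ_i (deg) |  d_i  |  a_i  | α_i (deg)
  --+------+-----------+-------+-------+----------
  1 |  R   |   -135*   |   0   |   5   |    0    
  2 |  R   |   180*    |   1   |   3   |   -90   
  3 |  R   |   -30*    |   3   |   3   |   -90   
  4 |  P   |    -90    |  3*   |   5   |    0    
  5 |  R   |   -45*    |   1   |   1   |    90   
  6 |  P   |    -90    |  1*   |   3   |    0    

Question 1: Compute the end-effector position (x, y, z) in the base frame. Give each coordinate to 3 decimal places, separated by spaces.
-5.746 5.567 0.927

after link 1: o_1 = (-3.5355, -3.5355, 0.0000)
after link 2: o_2 = (-1.4142, -1.4142, 1.0000)
after link 3: o_3 = (-1.6984, 2.5442, 2.5000)
after link 4: o_4 = (-4.1733, 7.1404, -0.0981)
after link 5: o_5 = (-4.7527, 7.5610, -1.3177)
after link 6: o_6 = (-5.7464, 5.5673, 0.9269)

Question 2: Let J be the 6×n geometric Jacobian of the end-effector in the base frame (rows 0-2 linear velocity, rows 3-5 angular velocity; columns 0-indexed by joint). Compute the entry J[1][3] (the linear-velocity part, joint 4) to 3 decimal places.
0.354

prismatic axis z_3 = (0.3536,0.3536,-0.8660)
J_v[:, 3] = z_3; J_ω[:, 3] = (0,0,0)
entry J[1][3] = 0.3536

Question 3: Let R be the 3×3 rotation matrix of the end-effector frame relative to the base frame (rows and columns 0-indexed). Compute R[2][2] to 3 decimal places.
End-effector z-axis (col 2 of R) = (0.0670,-0.9330,-0.3536)
R[2][2] = -0.3536

-0.354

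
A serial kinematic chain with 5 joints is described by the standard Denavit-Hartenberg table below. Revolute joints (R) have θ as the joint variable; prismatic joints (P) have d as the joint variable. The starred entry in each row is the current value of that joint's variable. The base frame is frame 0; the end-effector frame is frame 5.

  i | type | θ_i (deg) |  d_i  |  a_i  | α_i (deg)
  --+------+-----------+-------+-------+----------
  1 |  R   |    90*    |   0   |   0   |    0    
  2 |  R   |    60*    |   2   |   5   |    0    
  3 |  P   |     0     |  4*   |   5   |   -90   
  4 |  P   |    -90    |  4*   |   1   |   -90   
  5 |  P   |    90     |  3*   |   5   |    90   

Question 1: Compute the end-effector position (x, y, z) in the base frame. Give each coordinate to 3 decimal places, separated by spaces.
-10.758 7.366 7.000

after link 1: o_1 = (0.0000, 0.0000, 0.0000)
after link 2: o_2 = (-4.3301, 2.5000, 2.0000)
after link 3: o_3 = (-8.6603, 5.0000, 6.0000)
after link 4: o_4 = (-10.6603, 1.5359, 7.0000)
after link 5: o_5 = (-10.7583, 7.3660, 7.0000)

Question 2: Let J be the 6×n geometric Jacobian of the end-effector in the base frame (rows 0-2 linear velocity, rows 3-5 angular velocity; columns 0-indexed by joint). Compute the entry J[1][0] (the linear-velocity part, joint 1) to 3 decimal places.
-10.758

axis z_0 = ẑ; lever o_n−o_0 = (-10.7583,7.3660,7.0000)
cross product → J_v[:, 0] = (-7.3660,-10.7583,0.0000)
J_ω[:, 0] = z_0
entry J[1][0] = -10.7583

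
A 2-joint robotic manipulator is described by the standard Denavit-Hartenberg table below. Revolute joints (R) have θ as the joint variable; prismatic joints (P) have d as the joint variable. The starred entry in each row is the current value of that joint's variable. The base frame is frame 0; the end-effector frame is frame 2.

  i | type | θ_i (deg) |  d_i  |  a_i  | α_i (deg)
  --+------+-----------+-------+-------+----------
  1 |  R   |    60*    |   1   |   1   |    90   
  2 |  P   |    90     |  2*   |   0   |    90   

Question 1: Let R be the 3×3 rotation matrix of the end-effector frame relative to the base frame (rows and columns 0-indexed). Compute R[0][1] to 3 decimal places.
End-effector y-axis (col 1 of R) = (0.8660,-0.5000,0.0000)
R[0][1] = 0.8660

0.866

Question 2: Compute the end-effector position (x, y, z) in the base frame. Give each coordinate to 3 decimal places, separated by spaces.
after link 1: o_1 = (0.5000, 0.8660, 1.0000)
after link 2: o_2 = (2.2321, -0.1340, 1.0000)

2.232 -0.134 1.000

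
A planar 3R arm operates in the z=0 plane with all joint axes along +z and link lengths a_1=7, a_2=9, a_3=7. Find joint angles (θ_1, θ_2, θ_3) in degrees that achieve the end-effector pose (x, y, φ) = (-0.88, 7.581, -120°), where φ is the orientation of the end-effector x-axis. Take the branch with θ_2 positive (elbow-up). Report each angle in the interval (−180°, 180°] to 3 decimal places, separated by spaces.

wrist centre = target − a_3·(cos φ, sin φ) = (2.6200, 13.6432)
cos θ_2 = (193.0007−7²−9²)/(2·7·9) = 0.5000; θ_2 = 59.9996° (elbow-up)
β = atan2(13.6432,2.6200) = 79.1294°; ψ = atan2(7.7942,11.5001) = 34.1276°
θ_1 = β − ψ = 45.0018°
θ_3 = φ − θ_1 − θ_2 = 134.9986° (wrapped to (-180°,180°])

45.002 60.000 134.999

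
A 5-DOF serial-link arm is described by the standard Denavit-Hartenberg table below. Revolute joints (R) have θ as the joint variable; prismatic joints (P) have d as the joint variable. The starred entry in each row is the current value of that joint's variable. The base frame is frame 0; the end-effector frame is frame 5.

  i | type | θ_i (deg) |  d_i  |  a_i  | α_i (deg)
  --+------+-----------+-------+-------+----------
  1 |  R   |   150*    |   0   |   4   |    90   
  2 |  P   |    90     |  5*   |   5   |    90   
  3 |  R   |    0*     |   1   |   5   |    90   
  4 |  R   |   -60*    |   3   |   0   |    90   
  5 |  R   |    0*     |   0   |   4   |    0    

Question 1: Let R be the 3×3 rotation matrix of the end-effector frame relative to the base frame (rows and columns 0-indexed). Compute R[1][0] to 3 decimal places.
-0.433

End-effector x-axis (col 0 of R) = (0.7500,-0.4330,0.5000)
R[1][0] = -0.4330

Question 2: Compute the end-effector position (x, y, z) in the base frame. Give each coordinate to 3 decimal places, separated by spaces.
after link 1: o_1 = (-3.4641, 2.0000, 0.0000)
after link 2: o_2 = (-0.9641, 6.3301, 5.0000)
after link 3: o_3 = (-1.8301, 6.8301, 10.0000)
after link 4: o_4 = (-3.3301, 4.2321, 10.0000)
after link 5: o_5 = (-0.3301, 2.5000, 12.0000)

-0.330 2.500 12.000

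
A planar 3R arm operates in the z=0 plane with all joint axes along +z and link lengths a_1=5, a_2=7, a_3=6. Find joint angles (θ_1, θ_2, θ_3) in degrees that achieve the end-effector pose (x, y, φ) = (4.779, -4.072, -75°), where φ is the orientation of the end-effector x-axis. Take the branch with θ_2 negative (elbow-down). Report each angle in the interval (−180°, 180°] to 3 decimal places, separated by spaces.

134.995 -150.000 -59.996

wrist centre = target − a_3·(cos φ, sin φ) = (3.2261, 1.7236)
cos θ_2 = (13.3783−5²−7²)/(2·5·7) = -0.8660; θ_2 = -149.9999° (elbow-down)
β = atan2(1.7236,3.2261) = 28.1136°; ψ = atan2(-3.5000,-1.0622) = -106.8818°
θ_1 = β − ψ = 134.9955°
θ_3 = φ − θ_1 − θ_2 = -59.9955° (wrapped to (-180°,180°])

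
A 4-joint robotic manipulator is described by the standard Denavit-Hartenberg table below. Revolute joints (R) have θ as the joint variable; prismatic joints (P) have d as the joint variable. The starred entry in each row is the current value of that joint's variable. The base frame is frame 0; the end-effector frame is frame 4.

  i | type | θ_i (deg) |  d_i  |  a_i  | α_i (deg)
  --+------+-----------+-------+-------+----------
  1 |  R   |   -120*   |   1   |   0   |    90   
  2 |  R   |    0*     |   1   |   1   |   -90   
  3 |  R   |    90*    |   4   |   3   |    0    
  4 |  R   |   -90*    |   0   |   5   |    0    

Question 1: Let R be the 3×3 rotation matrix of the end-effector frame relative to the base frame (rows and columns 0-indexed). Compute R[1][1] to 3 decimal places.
-0.500

End-effector y-axis (col 1 of R) = (0.8660,-0.5000,0.0000)
R[1][1] = -0.5000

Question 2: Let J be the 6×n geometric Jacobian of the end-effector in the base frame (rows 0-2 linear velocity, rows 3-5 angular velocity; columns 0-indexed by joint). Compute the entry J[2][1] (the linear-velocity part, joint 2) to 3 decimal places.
6.000

axis z_1 = (-0.8660,0.5000,0.0000); lever o_n−o_1 = (-1.2679,-6.1962,4.0000)
cross product → J_v[:, 1] = (2.0000,3.4641,6.0000)
J_ω[:, 1] = z_1
entry J[2][1] = 6.0000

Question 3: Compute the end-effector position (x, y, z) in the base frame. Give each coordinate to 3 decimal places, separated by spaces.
-1.268 -6.196 5.000

after link 1: o_1 = (0.0000, 0.0000, 1.0000)
after link 2: o_2 = (-1.3660, -0.3660, 1.0000)
after link 3: o_3 = (1.2321, -1.8660, 5.0000)
after link 4: o_4 = (-1.2679, -6.1962, 5.0000)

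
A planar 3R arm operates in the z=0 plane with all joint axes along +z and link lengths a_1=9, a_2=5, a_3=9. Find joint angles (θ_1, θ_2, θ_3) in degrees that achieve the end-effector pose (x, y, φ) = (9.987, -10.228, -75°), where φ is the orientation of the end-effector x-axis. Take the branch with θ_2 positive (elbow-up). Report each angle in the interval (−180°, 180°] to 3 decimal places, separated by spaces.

wrist centre = target − a_3·(cos φ, sin φ) = (7.6576, -1.5347)
cos θ_2 = (60.9945−9²−5²)/(2·9·5) = -0.5001; θ_2 = 120.0041° (elbow-up)
β = atan2(-1.5347,7.6576) = -11.3325°; ψ = atan2(4.3299,6.4997) = 33.6707°
θ_1 = β − ψ = -45.0032°
θ_3 = φ − θ_1 − θ_2 = -150.0009° (wrapped to (-180°,180°])

-45.003 120.004 -150.001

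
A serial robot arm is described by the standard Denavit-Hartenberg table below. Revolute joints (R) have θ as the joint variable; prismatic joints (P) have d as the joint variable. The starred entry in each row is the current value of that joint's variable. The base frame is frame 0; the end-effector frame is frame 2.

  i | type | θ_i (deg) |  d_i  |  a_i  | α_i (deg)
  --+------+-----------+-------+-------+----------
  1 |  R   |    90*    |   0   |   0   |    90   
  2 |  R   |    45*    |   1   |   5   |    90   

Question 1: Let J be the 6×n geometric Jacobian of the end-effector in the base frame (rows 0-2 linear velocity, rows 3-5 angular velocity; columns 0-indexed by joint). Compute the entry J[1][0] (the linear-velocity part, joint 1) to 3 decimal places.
axis z_0 = ẑ; lever o_n−o_0 = (1.0000,3.5355,3.5355)
cross product → J_v[:, 0] = (-3.5355,1.0000,0.0000)
J_ω[:, 0] = z_0
entry J[1][0] = 1.0000

1.000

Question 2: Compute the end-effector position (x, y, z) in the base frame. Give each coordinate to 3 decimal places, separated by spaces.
1.000 3.536 3.536

after link 1: o_1 = (0.0000, 0.0000, 0.0000)
after link 2: o_2 = (1.0000, 3.5355, 3.5355)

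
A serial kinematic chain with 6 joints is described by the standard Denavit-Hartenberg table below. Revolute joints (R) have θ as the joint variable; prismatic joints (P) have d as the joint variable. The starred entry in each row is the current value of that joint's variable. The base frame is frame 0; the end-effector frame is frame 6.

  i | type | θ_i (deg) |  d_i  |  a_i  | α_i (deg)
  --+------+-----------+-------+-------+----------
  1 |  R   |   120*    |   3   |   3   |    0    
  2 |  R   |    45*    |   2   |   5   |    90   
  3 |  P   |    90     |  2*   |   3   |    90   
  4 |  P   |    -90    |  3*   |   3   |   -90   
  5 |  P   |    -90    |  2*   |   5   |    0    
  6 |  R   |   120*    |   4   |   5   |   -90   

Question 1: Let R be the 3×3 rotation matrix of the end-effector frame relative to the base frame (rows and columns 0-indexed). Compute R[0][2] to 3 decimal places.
0.966

End-effector z-axis (col 2 of R) = (0.9659,0.2588,0.0000)
R[0][2] = 0.9659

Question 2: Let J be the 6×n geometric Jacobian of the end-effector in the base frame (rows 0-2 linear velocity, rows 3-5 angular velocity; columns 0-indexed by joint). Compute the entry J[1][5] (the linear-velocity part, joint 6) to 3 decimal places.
axis z_5 = (-0.0000,0.0000,1.0000); lever o_n−o_5 = (1.2941,-4.8296,4.0000)
cross product → J_v[:, 5] = (4.8296,1.2941,0.0000)
J_ω[:, 5] = z_5
entry J[1][5] = 1.2941

1.294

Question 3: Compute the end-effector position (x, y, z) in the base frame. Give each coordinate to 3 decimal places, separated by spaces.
after link 1: o_1 = (-1.5000, 2.5981, 3.0000)
after link 2: o_2 = (-6.3296, 3.8922, 5.0000)
after link 3: o_3 = (-5.8120, 5.8240, 8.0000)
after link 4: o_4 = (-9.4862, 3.7027, 8.0000)
after link 5: o_5 = (-14.3159, 4.9968, 10.0000)
after link 6: o_6 = (-13.0218, 0.1672, 14.0000)

-13.022 0.167 14.000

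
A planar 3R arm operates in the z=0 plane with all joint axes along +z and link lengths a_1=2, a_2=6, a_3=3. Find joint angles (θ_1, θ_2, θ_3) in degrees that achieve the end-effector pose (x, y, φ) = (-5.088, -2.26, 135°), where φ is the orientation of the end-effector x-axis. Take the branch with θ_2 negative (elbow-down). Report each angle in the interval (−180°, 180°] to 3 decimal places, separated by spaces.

wrist centre = target − a_3·(cos φ, sin φ) = (-2.9667, -4.3813)
cos θ_2 = (27.9972−2²−6²)/(2·2·6) = -0.5001; θ_2 = -120.0078° (elbow-down)
β = atan2(-4.3813,-2.9667) = -124.1027°; ψ = atan2(-5.1957,-1.0007) = -100.9018°
θ_1 = β − ψ = -23.2009°
θ_3 = φ − θ_1 − θ_2 = -81.7912° (wrapped to (-180°,180°])

-23.201 -120.008 -81.791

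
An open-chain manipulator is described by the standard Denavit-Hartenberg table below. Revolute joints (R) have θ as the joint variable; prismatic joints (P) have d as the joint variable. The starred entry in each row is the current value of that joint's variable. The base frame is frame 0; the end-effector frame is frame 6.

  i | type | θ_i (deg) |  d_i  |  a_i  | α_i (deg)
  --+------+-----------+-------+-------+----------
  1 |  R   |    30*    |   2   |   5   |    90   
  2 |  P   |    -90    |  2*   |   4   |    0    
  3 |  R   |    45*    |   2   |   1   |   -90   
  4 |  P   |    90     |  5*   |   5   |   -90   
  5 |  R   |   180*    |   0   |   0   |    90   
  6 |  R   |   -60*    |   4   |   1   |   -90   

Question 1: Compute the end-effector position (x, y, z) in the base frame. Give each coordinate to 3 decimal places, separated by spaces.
after link 1: o_1 = (4.3301, 2.5000, 2.0000)
after link 2: o_2 = (5.3301, 0.7679, -2.0000)
after link 3: o_3 = (6.9425, -0.6105, -2.7071)
after link 4: o_4 = (7.5044, 5.4873, 0.8284)
after link 5: o_5 = (7.5044, 5.4873, 0.8284)
after link 6: o_6 = (5.8352, 3.9463, -2.6124)

5.835 3.946 -2.612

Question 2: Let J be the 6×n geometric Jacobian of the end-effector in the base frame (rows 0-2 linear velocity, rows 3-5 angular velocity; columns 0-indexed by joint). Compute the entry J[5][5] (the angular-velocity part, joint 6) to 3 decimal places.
-0.707

axis z_5 = (-0.6124,-0.3536,-0.7071); lever o_n−o_5 = (-1.6692,-1.5410,-3.4408)
cross product → J_v[:, 5] = (0.1268,-0.9268,0.3536)
J_ω[:, 5] = z_5
entry J[5][5] = -0.7071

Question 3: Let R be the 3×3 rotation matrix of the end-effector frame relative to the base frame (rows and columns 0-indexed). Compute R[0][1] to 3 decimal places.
0.612

End-effector y-axis (col 1 of R) = (0.6124,0.3536,0.7071)
R[0][1] = 0.6124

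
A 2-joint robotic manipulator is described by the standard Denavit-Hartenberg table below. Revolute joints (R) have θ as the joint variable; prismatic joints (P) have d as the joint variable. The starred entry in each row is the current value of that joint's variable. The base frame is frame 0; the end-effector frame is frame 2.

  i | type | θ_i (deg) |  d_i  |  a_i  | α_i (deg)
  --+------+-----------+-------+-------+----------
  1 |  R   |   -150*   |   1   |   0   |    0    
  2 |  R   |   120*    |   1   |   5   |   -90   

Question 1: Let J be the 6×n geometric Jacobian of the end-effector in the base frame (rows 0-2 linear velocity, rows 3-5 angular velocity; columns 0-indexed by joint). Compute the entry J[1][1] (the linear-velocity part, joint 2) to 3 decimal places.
4.330

axis z_1 = (0.0000,0.0000,1.0000); lever o_n−o_1 = (4.3301,-2.5000,1.0000)
cross product → J_v[:, 1] = (2.5000,4.3301,-0.0000)
J_ω[:, 1] = z_1
entry J[1][1] = 4.3301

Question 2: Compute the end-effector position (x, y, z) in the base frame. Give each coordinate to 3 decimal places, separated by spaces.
4.330 -2.500 2.000

after link 1: o_1 = (0.0000, 0.0000, 1.0000)
after link 2: o_2 = (4.3301, -2.5000, 2.0000)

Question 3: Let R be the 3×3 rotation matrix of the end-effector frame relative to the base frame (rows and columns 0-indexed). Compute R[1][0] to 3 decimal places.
-0.500

End-effector x-axis (col 0 of R) = (0.8660,-0.5000,0.0000)
R[1][0] = -0.5000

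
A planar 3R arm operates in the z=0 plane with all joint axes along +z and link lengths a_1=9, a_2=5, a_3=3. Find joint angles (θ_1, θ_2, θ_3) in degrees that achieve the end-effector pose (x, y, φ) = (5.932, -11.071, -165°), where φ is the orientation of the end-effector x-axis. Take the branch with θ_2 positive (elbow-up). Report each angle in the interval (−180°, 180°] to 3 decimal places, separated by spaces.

-60.002 30.000 -134.998

wrist centre = target − a_3·(cos φ, sin φ) = (8.8298, -10.2945)
cos θ_2 = (183.9426−9²−5²)/(2·9·5) = 0.8660; θ_2 = 29.9996° (elbow-up)
β = atan2(-10.2945,8.8298) = -49.3798°; ψ = atan2(2.5000,13.3301) = 10.6220°
θ_1 = β − ψ = -60.0019°
θ_3 = φ − θ_1 − θ_2 = -134.9978° (wrapped to (-180°,180°])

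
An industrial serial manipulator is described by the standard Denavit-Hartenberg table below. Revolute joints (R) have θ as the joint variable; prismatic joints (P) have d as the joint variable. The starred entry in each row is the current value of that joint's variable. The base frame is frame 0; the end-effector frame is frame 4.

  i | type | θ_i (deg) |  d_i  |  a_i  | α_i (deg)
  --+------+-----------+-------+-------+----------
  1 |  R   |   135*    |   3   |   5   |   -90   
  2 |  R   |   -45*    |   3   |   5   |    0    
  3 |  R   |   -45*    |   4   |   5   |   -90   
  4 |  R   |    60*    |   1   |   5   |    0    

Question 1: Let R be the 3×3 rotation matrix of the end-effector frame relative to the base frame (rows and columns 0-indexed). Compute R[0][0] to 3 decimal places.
0.612

End-effector x-axis (col 0 of R) = (0.6124,0.6124,0.5000)
R[0][0] = 0.6124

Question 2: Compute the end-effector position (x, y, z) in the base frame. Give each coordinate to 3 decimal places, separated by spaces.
-8.631 4.855 14.036

after link 1: o_1 = (-3.5355, 3.5355, 3.0000)
after link 2: o_2 = (-8.1569, 3.9142, 6.5355)
after link 3: o_3 = (-10.9853, 1.0858, 11.5355)
after link 4: o_4 = (-8.6305, 4.8548, 14.0355)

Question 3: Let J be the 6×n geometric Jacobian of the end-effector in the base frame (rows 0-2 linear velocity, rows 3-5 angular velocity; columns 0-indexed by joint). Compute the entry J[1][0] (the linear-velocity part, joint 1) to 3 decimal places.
axis z_0 = ẑ; lever o_n−o_0 = (-8.6305,4.8548,14.0355)
cross product → J_v[:, 0] = (-4.8548,-8.6305,0.0000)
J_ω[:, 0] = z_0
entry J[1][0] = -8.6305

-8.631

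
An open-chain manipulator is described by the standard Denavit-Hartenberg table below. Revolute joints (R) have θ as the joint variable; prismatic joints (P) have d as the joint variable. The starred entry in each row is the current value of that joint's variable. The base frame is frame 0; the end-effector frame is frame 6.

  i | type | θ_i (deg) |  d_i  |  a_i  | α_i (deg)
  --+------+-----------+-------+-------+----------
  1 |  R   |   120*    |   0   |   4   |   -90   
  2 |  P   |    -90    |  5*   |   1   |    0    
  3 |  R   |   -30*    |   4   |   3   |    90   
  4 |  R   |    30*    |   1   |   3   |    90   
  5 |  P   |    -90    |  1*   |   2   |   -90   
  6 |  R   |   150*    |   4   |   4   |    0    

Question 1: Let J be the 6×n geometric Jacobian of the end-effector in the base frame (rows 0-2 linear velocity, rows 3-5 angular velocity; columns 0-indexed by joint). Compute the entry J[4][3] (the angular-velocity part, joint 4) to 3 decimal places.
axis z_3 = (0.4330,-0.7500,-0.5000); lever o_n−o_3 = (-1.3236,-6.4396,3.5849)
cross product → J_v[:, 3] = (-5.9085,-0.8905,-3.7811)
J_ω[:, 3] = z_3
entry J[4][3] = -0.7500

-0.750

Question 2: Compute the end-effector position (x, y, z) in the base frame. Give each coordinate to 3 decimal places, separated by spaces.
-10.368 -8.775 7.183

after link 1: o_1 = (-2.0000, 3.4641, 0.0000)
after link 2: o_2 = (-6.3301, 0.9641, 1.0000)
after link 3: o_3 = (-9.0442, -2.3349, 3.5981)
after link 4: o_4 = (-9.2607, -4.9599, 5.3481)
after link 5: o_5 = (-9.2518, -3.2434, 6.7811)
after link 6: o_6 = (-10.3678, -8.7745, 7.1830)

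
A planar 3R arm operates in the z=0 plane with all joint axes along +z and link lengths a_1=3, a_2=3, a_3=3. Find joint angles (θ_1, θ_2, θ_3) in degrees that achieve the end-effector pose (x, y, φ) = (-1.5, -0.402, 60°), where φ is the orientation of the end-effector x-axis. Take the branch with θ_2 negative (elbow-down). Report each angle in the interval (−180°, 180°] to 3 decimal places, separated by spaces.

wrist centre = target − a_3·(cos φ, sin φ) = (-3.0000, -3.0001)
cos θ_2 = (18.0005−3²−3²)/(2·3·3) = 0.0000; θ_2 = -89.9985° (elbow-down)
β = atan2(-3.0001,-3.0000) = -134.9993°; ψ = atan2(-3.0000,3.0001) = -44.9993°
θ_1 = β − ψ = -90.0000°
θ_3 = φ − θ_1 − θ_2 = -120.0015° (wrapped to (-180°,180°])

-90.000 -89.999 -120.001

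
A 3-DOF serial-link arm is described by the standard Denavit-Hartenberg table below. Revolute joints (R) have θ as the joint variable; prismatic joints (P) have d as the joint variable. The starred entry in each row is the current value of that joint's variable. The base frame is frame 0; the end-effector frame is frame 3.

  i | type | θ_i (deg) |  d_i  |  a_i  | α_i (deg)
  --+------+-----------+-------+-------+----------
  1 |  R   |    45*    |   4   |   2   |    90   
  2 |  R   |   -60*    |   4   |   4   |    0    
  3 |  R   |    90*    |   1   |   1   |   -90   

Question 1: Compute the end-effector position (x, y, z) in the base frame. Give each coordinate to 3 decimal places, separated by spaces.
after link 1: o_1 = (1.4142, 1.4142, 4.0000)
after link 2: o_2 = (5.6569, -0.0000, 0.5359)
after link 3: o_3 = (6.9763, -0.0947, 1.0359)

6.976 -0.095 1.036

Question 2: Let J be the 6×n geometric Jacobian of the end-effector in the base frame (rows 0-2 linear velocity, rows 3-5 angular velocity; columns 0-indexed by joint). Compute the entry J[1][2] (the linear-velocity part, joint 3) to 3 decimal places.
axis z_2 = (0.7071,-0.7071,0.0000); lever o_n−o_2 = (1.3195,-0.0947,0.5000)
cross product → J_v[:, 2] = (-0.3536,-0.3536,0.8660)
J_ω[:, 2] = z_2
entry J[1][2] = -0.3536

-0.354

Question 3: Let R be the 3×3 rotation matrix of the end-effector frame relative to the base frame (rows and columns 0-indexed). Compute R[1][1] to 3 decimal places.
0.707

End-effector y-axis (col 1 of R) = (-0.7071,0.7071,-0.0000)
R[1][1] = 0.7071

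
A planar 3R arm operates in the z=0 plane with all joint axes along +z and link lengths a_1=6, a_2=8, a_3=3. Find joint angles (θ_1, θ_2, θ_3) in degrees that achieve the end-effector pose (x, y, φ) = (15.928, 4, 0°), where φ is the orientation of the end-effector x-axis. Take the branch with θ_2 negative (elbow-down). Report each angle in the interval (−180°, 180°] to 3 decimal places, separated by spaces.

34.388 -30.006 -4.382

wrist centre = target − a_3·(cos φ, sin φ) = (12.9280, 4.0000)
cos θ_2 = (183.1332−6²−8²)/(2·6·8) = 0.8660; θ_2 = -30.0063° (elbow-down)
β = atan2(4.0000,12.9280) = 17.1924°; ψ = atan2(-4.0008,12.9278) = -17.1957°
θ_1 = β − ψ = 34.3881°
θ_3 = φ − θ_1 − θ_2 = -4.3818° (wrapped to (-180°,180°])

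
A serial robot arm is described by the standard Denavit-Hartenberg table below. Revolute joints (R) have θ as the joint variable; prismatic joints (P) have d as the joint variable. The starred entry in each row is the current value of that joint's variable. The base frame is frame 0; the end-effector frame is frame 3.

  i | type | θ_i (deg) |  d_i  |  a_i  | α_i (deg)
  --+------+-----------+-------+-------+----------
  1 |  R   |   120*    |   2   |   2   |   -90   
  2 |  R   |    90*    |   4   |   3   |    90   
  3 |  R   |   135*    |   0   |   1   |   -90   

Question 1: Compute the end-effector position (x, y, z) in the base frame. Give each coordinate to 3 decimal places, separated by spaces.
-5.076 -0.622 -0.293

after link 1: o_1 = (-1.0000, 1.7321, 2.0000)
after link 2: o_2 = (-4.4641, -0.2679, -1.0000)
after link 3: o_3 = (-5.0765, -0.6215, -0.2929)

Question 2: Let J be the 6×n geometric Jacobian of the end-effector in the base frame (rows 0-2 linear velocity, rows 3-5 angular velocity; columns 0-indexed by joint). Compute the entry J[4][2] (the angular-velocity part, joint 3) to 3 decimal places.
axis z_2 = (-0.5000,0.8660,0.0000); lever o_n−o_2 = (-0.6124,-0.3536,0.7071)
cross product → J_v[:, 2] = (0.6124,0.3536,0.7071)
J_ω[:, 2] = z_2
entry J[4][2] = 0.8660

0.866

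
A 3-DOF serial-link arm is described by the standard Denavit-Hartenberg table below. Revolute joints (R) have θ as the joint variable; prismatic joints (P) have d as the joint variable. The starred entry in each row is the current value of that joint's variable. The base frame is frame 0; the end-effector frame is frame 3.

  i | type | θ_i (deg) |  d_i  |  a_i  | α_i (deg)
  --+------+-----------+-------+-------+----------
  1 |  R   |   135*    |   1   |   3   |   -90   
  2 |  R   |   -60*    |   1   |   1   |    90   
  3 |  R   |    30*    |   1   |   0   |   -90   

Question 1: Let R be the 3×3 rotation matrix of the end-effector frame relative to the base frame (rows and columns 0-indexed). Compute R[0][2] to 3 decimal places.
End-effector z-axis (col 2 of R) = (-0.4356,-0.7891,-0.4330)
R[0][2] = -0.4356

-0.436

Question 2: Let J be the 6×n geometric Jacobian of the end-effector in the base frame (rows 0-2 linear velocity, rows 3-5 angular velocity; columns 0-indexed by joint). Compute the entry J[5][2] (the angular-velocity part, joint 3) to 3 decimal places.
axis z_2 = (0.6124,-0.6124,0.5000); lever o_n−o_2 = (0.6124,-0.6124,0.5000)
cross product → J_v[:, 2] = (0.0000,0.0000,0.0000)
J_ω[:, 2] = z_2
entry J[5][2] = 0.5000

0.500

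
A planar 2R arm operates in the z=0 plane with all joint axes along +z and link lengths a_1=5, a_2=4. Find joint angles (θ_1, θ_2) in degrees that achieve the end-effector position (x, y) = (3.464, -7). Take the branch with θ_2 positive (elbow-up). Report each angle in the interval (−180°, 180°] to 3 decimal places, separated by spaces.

cos θ_2 = (60.9993−5²−4²)/(2·5·4) = 0.5000; θ_2 = 60.0012° (elbow-up)
β = atan2(-7.0000,3.4640) = -63.6712°; ψ = atan2(3.4641,6.9999) = 26.3300°
θ_1 = β − ψ = -90.0012°

-90.001 60.001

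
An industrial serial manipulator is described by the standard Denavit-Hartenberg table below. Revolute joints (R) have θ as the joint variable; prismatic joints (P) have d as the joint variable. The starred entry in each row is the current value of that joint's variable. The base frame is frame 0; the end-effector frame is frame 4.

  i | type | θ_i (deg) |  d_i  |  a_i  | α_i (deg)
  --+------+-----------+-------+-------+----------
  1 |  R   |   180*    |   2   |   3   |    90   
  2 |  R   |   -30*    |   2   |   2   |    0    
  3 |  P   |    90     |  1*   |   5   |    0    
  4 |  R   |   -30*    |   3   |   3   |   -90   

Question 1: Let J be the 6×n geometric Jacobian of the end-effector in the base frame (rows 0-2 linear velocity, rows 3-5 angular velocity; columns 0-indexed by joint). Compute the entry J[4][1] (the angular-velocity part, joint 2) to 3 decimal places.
1.000

axis z_1 = (0.0000,1.0000,0.0000); lever o_n−o_1 = (-6.8301,6.0000,4.8301)
cross product → J_v[:, 1] = (4.8301,-0.0000,6.8301)
J_ω[:, 1] = z_1
entry J[4][1] = 1.0000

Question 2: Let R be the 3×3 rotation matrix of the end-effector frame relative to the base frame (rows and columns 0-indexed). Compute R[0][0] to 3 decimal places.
-0.866

End-effector x-axis (col 0 of R) = (-0.8660,0.0000,0.5000)
R[0][0] = -0.8660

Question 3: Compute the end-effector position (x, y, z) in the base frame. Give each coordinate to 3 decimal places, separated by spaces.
-9.830 6.000 6.830

after link 1: o_1 = (-3.0000, 0.0000, 2.0000)
after link 2: o_2 = (-4.7321, 2.0000, 1.0000)
after link 3: o_3 = (-7.2321, 3.0000, 5.3301)
after link 4: o_4 = (-9.8301, 6.0000, 6.8301)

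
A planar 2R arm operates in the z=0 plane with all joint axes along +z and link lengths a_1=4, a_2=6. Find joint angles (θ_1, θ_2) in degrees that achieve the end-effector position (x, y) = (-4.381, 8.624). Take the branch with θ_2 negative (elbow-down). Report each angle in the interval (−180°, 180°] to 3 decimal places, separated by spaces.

135.002 -30.006

cos θ_2 = (93.5665−4²−6²)/(2·4·6) = 0.8660; θ_2 = -30.0064° (elbow-down)
β = atan2(8.6240,-4.3810) = 116.9306°; ψ = atan2(-3.0006,9.1958) = -18.0714°
θ_1 = β − ψ = 135.0020°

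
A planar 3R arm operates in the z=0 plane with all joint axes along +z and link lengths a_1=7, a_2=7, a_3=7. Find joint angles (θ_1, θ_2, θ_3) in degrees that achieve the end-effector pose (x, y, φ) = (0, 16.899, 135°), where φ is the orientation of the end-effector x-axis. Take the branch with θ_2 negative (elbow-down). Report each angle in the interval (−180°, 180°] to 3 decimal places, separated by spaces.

90.004 -45.010 90.006

wrist centre = target − a_3·(cos φ, sin φ) = (4.9497, 11.9493)
cos θ_2 = (167.2846−7²−7²)/(2·7·7) = 0.7070; θ_2 = -45.0098° (elbow-down)
β = atan2(11.9493,4.9497) = 67.4992°; ψ = atan2(-4.9506,11.9489) = -22.5049°
θ_1 = β − ψ = 90.0041°
θ_3 = φ − θ_1 − θ_2 = 90.0057° (wrapped to (-180°,180°])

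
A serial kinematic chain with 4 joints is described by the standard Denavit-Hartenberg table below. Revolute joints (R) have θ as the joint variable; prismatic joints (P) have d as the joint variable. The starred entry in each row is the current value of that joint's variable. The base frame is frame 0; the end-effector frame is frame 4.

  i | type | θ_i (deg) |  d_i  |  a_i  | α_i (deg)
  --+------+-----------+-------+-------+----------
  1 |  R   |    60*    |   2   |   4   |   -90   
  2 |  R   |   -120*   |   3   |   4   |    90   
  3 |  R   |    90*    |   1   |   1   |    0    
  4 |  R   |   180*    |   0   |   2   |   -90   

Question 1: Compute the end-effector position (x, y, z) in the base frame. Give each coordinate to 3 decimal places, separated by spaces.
-1.165 1.982 4.964

after link 1: o_1 = (2.0000, 3.4641, 2.0000)
after link 2: o_2 = (-1.5981, 3.2321, 5.4641)
after link 3: o_3 = (-2.8971, 2.9821, 4.9641)
after link 4: o_4 = (-1.1651, 1.9821, 4.9641)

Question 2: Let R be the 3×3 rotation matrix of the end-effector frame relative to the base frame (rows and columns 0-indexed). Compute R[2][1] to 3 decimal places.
End-effector y-axis (col 1 of R) = (0.4330,0.7500,0.5000)
R[2][1] = 0.5000

0.500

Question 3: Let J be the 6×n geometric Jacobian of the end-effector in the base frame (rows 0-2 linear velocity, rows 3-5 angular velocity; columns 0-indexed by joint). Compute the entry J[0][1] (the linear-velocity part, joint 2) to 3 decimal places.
axis z_1 = (-0.8660,0.5000,0.0000); lever o_n−o_1 = (-3.1651,-1.4821,2.9641)
cross product → J_v[:, 1] = (1.4821,2.5670,2.8660)
J_ω[:, 1] = z_1
entry J[0][1] = 1.4821

1.482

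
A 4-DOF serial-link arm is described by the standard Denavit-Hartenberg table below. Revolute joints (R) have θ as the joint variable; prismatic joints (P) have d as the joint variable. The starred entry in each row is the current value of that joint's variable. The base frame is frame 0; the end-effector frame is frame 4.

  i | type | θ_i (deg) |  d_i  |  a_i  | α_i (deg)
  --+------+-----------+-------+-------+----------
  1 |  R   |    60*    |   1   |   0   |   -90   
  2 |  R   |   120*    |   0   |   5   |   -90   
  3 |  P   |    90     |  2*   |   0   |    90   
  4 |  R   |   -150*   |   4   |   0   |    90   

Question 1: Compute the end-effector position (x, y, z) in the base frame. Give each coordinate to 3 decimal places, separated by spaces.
-3.116 -5.397 -5.794

after link 1: o_1 = (0.0000, 0.0000, 1.0000)
after link 2: o_2 = (-1.2500, -2.1651, -3.3301)
after link 3: o_3 = (-2.1160, -3.6651, -2.3301)
after link 4: o_4 = (-3.1160, -5.3971, -5.7942)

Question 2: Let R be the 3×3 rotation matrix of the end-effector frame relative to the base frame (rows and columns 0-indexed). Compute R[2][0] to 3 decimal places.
-0.250

End-effector x-axis (col 0 of R) = (-0.5335,0.8080,-0.2500)
R[2][0] = -0.2500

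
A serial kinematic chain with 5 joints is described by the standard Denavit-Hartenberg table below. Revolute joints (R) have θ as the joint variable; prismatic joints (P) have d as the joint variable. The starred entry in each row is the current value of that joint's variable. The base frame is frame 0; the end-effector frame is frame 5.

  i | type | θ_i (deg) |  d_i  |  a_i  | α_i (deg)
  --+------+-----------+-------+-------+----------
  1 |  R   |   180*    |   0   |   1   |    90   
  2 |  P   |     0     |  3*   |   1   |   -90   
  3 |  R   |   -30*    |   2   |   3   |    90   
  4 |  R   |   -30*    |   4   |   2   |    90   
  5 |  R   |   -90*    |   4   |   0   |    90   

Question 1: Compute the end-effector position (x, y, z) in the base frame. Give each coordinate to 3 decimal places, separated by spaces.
after link 1: o_1 = (-1.0000, 0.0000, 0.0000)
after link 2: o_2 = (-2.0000, 3.0000, 0.0000)
after link 3: o_3 = (-4.5981, 4.5000, 2.0000)
after link 4: o_4 = (-4.0981, 8.8301, 1.0000)
after link 5: o_5 = (-2.3660, 7.8301, -2.4641)

-2.366 7.830 -2.464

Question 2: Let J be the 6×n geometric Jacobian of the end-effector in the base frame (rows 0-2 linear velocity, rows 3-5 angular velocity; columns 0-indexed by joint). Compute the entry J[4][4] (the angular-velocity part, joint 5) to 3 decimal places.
-0.250

axis z_4 = (0.4330,-0.2500,-0.8660); lever o_n−o_4 = (1.7321,-1.0000,-3.4641)
cross product → J_v[:, 4] = (0.0000,0.0000,0.0000)
J_ω[:, 4] = z_4
entry J[4][4] = -0.2500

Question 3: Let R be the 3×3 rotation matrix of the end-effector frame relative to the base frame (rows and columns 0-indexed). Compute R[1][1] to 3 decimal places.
End-effector y-axis (col 1 of R) = (0.4330,-0.2500,-0.8660)
R[1][1] = -0.2500

-0.250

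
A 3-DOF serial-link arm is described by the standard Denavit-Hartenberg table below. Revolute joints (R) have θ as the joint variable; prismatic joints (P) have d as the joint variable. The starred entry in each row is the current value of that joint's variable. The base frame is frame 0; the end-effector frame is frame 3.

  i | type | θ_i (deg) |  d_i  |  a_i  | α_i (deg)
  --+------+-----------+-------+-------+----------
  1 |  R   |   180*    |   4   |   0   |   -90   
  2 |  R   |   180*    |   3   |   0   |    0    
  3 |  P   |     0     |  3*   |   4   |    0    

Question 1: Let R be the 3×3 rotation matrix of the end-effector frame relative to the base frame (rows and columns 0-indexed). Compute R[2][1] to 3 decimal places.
End-effector y-axis (col 1 of R) = (0.0000,0.0000,1.0000)
R[2][1] = 1.0000

1.000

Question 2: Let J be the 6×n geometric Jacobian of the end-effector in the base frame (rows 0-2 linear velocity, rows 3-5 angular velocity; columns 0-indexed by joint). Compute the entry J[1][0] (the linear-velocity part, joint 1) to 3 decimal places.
4.000

axis z_0 = ẑ; lever o_n−o_0 = (4.0000,-6.0000,4.0000)
cross product → J_v[:, 0] = (6.0000,4.0000,-0.0000)
J_ω[:, 0] = z_0
entry J[1][0] = 4.0000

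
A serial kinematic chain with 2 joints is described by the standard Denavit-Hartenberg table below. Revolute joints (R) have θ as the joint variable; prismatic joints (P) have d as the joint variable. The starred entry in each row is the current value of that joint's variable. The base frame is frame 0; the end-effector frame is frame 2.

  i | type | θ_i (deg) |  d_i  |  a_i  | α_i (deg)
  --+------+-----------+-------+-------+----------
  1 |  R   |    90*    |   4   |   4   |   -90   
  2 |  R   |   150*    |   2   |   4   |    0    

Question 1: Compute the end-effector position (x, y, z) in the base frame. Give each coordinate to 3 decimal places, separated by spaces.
-2.000 0.536 2.000

after link 1: o_1 = (0.0000, 4.0000, 4.0000)
after link 2: o_2 = (-2.0000, 0.5359, 2.0000)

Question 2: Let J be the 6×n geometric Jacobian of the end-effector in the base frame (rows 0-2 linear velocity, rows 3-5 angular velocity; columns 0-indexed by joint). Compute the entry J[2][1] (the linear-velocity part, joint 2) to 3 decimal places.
3.464

axis z_1 = (-1.0000,0.0000,0.0000); lever o_n−o_1 = (-2.0000,-3.4641,-2.0000)
cross product → J_v[:, 1] = (0.0000,-2.0000,3.4641)
J_ω[:, 1] = z_1
entry J[2][1] = 3.4641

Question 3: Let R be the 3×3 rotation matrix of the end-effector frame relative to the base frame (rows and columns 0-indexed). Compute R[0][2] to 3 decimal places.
-1.000

End-effector z-axis (col 2 of R) = (-1.0000,0.0000,0.0000)
R[0][2] = -1.0000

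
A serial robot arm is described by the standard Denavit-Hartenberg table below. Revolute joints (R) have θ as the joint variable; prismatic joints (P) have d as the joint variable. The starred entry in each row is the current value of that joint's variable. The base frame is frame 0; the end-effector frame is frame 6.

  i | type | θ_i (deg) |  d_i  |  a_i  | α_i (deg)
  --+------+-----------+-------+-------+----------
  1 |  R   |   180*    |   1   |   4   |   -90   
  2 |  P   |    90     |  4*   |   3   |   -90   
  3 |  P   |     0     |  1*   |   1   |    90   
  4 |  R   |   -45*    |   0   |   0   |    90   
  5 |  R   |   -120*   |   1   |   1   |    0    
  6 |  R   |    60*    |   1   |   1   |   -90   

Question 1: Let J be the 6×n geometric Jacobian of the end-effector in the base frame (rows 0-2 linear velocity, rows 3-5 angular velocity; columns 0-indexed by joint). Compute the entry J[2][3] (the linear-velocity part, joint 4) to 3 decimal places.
-1.414

axis z_3 = (-0.0000,-1.0000,0.0000); lever o_n−o_3 = (-1.4142,1.7321,1.4142)
cross product → J_v[:, 3] = (-1.4142,0.0000,-1.4142)
J_ω[:, 3] = z_3
entry J[2][3] = -1.4142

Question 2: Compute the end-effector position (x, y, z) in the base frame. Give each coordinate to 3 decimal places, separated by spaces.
after link 1: o_1 = (-4.0000, 0.0000, 1.0000)
after link 2: o_2 = (-4.0000, -4.0000, -2.0000)
after link 3: o_3 = (-3.0000, -4.0000, -3.0000)
after link 4: o_4 = (-3.0000, -4.0000, -3.0000)
after link 5: o_5 = (-3.3536, -3.1340, -1.9393)
after link 6: o_6 = (-4.4142, -2.2679, -1.5858)

-4.414 -2.268 -1.586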